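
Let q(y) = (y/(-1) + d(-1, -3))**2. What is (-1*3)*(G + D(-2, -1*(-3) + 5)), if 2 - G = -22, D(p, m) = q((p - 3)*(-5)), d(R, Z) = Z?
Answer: -2424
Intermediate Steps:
q(y) = (-3 - y)**2 (q(y) = (y/(-1) - 3)**2 = (y*(-1) - 3)**2 = (-y - 3)**2 = (-3 - y)**2)
D(p, m) = (18 - 5*p)**2 (D(p, m) = (3 + (p - 3)*(-5))**2 = (3 + (-3 + p)*(-5))**2 = (3 + (15 - 5*p))**2 = (18 - 5*p)**2)
G = 24 (G = 2 - 1*(-22) = 2 + 22 = 24)
(-1*3)*(G + D(-2, -1*(-3) + 5)) = (-1*3)*(24 + (-18 + 5*(-2))**2) = -3*(24 + (-18 - 10)**2) = -3*(24 + (-28)**2) = -3*(24 + 784) = -3*808 = -2424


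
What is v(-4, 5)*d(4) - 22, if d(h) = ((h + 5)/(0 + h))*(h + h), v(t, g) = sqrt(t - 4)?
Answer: -22 + 36*I*sqrt(2) ≈ -22.0 + 50.912*I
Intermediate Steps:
v(t, g) = sqrt(-4 + t)
d(h) = 10 + 2*h (d(h) = ((5 + h)/h)*(2*h) = 10 + 2*h)
v(-4, 5)*d(4) - 22 = sqrt(-4 - 4)*(10 + 2*4) - 22 = sqrt(-8)*(10 + 8) - 22 = (2*I*sqrt(2))*18 - 22 = 36*I*sqrt(2) - 22 = -22 + 36*I*sqrt(2)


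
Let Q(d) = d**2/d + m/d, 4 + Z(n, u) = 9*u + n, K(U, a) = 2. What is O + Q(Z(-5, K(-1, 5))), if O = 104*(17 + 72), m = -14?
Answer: 83371/9 ≈ 9263.4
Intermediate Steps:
Z(n, u) = -4 + n + 9*u (Z(n, u) = -4 + (9*u + n) = -4 + (n + 9*u) = -4 + n + 9*u)
Q(d) = d - 14/d (Q(d) = d**2/d - 14/d = d - 14/d)
O = 9256 (O = 104*89 = 9256)
O + Q(Z(-5, K(-1, 5))) = 9256 + ((-4 - 5 + 9*2) - 14/(-4 - 5 + 9*2)) = 9256 + ((-4 - 5 + 18) - 14/(-4 - 5 + 18)) = 9256 + (9 - 14/9) = 9256 + 67/9 = 83371/9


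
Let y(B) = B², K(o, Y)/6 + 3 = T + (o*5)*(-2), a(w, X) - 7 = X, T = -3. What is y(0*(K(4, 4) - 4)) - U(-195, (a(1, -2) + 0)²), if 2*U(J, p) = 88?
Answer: -44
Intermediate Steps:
a(w, X) = 7 + X
U(J, p) = 44 (U(J, p) = (½)*88 = 44)
K(o, Y) = -36 - 60*o (K(o, Y) = -18 + 6*(-3 + (o*5)*(-2)) = -18 + 6*(-3 + (5*o)*(-2)) = -18 + 6*(-3 - 10*o) = -18 + (-18 - 60*o) = -36 - 60*o)
y(0*(K(4, 4) - 4)) - U(-195, (a(1, -2) + 0)²) = (0*((-36 - 60*4) - 4))² - 1*44 = (0*((-36 - 240) - 4))² - 44 = (0*(-276 - 4))² - 44 = (0*(-280))² - 44 = 0² - 44 = 0 - 44 = -44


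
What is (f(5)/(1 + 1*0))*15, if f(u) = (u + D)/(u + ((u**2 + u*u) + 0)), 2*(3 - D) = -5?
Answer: 63/22 ≈ 2.8636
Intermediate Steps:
D = 11/2 (D = 3 - 1/2*(-5) = 3 + 5/2 = 11/2 ≈ 5.5000)
f(u) = (11/2 + u)/(u + 2*u**2) (f(u) = (u + 11/2)/(u + ((u**2 + u*u) + 0)) = (11/2 + u)/(u + ((u**2 + u**2) + 0)) = (11/2 + u)/(u + (2*u**2 + 0)) = (11/2 + u)/(u + 2*u**2))
(f(5)/(1 + 1*0))*15 = (((11/2 + 5)/(5*(1 + 2*5)))/(1 + 1*0))*15 = (((1/5)*(21/2)/(1 + 10))/(1 + 0))*15 = (((1/5)*(21/2)/11)/1)*15 = (((1/5)*(1/11)*(21/2))*1)*15 = ((21/110)*1)*15 = (21/110)*15 = 63/22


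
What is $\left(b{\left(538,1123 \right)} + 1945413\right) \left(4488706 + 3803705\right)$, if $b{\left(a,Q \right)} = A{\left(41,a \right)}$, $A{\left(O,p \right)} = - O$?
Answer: $16131824171892$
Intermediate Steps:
$b{\left(a,Q \right)} = -41$ ($b{\left(a,Q \right)} = \left(-1\right) 41 = -41$)
$\left(b{\left(538,1123 \right)} + 1945413\right) \left(4488706 + 3803705\right) = \left(-41 + 1945413\right) \left(4488706 + 3803705\right) = 1945372 \cdot 8292411 = 16131824171892$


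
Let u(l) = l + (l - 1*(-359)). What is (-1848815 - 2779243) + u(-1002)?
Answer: -4629703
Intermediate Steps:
u(l) = 359 + 2*l (u(l) = l + (l + 359) = l + (359 + l) = 359 + 2*l)
(-1848815 - 2779243) + u(-1002) = (-1848815 - 2779243) + (359 + 2*(-1002)) = -4628058 + (359 - 2004) = -4628058 - 1645 = -4629703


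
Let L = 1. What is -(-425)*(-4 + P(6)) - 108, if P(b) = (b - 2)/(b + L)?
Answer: -10956/7 ≈ -1565.1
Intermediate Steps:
P(b) = (-2 + b)/(1 + b) (P(b) = (b - 2)/(b + 1) = (-2 + b)/(1 + b))
-(-425)*(-4 + P(6)) - 108 = -(-425)*(-4 + (-2 + 6)/(1 + 6)) - 108 = -(-425)*(-4 + 4/7) - 108 = -(-425)*(-24)/7 - 108 = -85*120/7 - 108 = -10200/7 - 108 = -10956/7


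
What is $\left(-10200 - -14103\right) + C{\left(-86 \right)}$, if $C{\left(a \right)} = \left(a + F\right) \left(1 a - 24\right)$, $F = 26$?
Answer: $10503$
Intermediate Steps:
$C{\left(a \right)} = \left(-24 + a\right) \left(26 + a\right)$ ($C{\left(a \right)} = \left(a + 26\right) \left(1 a - 24\right) = \left(26 + a\right) \left(a - 24\right) = \left(26 + a\right) \left(-24 + a\right) = \left(-24 + a\right) \left(26 + a\right)$)
$\left(-10200 - -14103\right) + C{\left(-86 \right)} = \left(-10200 - -14103\right) + \left(-624 + \left(-86\right)^{2} + 2 \left(-86\right)\right) = \left(-10200 + 14103\right) - -6600 = 3903 + 6600 = 10503$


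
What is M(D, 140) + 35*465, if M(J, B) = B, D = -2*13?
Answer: 16415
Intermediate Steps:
D = -26
M(D, 140) + 35*465 = 140 + 35*465 = 140 + 16275 = 16415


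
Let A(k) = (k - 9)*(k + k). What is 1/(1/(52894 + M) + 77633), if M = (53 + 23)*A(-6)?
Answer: 66574/5168339343 ≈ 1.2881e-5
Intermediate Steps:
A(k) = 2*k*(-9 + k) (A(k) = (-9 + k)*(2*k) = 2*k*(-9 + k))
M = 13680 (M = (53 + 23)*(2*(-6)*(-9 - 6)) = 76*(2*(-6)*(-15)) = 76*180 = 13680)
1/(1/(52894 + M) + 77633) = 1/(1/(52894 + 13680) + 77633) = 1/(1/66574 + 77633) = 1/(5168339343/66574) = 66574/5168339343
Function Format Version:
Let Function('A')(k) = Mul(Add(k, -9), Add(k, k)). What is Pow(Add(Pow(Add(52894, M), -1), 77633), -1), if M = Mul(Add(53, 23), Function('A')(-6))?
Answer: Rational(66574, 5168339343) ≈ 1.2881e-5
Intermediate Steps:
Function('A')(k) = Mul(2, k, Add(-9, k)) (Function('A')(k) = Mul(Add(-9, k), Mul(2, k)) = Mul(2, k, Add(-9, k)))
M = 13680 (M = Mul(Add(53, 23), Mul(2, -6, Add(-9, -6))) = Mul(76, Mul(2, -6, -15)) = Mul(76, 180) = 13680)
Pow(Add(Pow(Add(52894, M), -1), 77633), -1) = Pow(Add(Pow(Add(52894, 13680), -1), 77633), -1) = Pow(Add(Pow(66574, -1), 77633), -1) = Pow(Add(Rational(1, 66574), 77633), -1) = Pow(Rational(5168339343, 66574), -1) = Rational(66574, 5168339343)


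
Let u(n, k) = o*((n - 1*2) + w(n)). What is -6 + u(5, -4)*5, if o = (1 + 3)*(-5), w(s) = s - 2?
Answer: -606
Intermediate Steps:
w(s) = -2 + s
o = -20 (o = 4*(-5) = -20)
u(n, k) = 80 - 40*n (u(n, k) = -20*((n - 1*2) + (-2 + n)) = -20*((n - 2) + (-2 + n)) = -20*((-2 + n) + (-2 + n)) = -20*(-4 + 2*n) = 80 - 40*n)
-6 + u(5, -4)*5 = -6 + (80 - 40*5)*5 = -6 + (80 - 200)*5 = -6 - 120*5 = -6 - 600 = -606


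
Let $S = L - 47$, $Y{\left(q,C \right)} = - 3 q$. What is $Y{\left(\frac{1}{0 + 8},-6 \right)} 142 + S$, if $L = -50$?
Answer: $- \frac{601}{4} \approx -150.25$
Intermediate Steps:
$S = -97$ ($S = -50 - 47 = -97$)
$Y{\left(\frac{1}{0 + 8},-6 \right)} 142 + S = - \frac{3}{0 + 8} \cdot 142 - 97 = - \frac{3}{8} \cdot 142 - 97 = \left(-3\right) \frac{1}{8} \cdot 142 - 97 = \left(- \frac{3}{8}\right) 142 - 97 = - \frac{213}{4} - 97 = - \frac{601}{4}$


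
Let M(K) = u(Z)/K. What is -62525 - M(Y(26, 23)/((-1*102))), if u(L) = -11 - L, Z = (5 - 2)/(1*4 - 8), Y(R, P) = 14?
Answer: -1752791/28 ≈ -62600.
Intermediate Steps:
Z = -¾ (Z = 3/(4 - 8) = 3/(-4) = 3*(-¼) = -¾ ≈ -0.75000)
M(K) = -41/(4*K) (M(K) = (-11 - 1*(-¾))/K = (-11 + ¾)/K = -41/(4*K))
-62525 - M(Y(26, 23)/((-1*102))) = -62525 - (-41)/(4*(14/((-1*102)))) = -62525 - (-41)/(4*(14/(-102))) = -62525 - (-41)/(4*(14*(-1/102))) = -62525 - (-41)/(4*(-7/51)) = -62525 - (-41)*(-51)/(4*7) = -62525 - 1*2091/28 = -62525 - 2091/28 = -1752791/28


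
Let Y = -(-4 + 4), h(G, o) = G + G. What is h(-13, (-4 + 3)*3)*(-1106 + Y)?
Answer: 28756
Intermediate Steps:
h(G, o) = 2*G
Y = 0 (Y = -1*0 = 0)
h(-13, (-4 + 3)*3)*(-1106 + Y) = (2*(-13))*(-1106 + 0) = -26*(-1106) = 28756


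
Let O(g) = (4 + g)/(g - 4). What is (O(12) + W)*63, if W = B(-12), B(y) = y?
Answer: -630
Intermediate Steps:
W = -12
O(g) = (4 + g)/(-4 + g)
(O(12) + W)*63 = ((4 + 12)/(-4 + 12) - 12)*63 = (16/8 - 12)*63 = ((1/8)*16 - 12)*63 = (2 - 12)*63 = -10*63 = -630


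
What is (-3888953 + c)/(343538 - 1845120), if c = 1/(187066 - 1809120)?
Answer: 6308091769463/2435647089428 ≈ 2.5899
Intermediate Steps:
c = -1/1622054 (c = 1/(-1622054) = -1/1622054 ≈ -6.1650e-7)
(-3888953 + c)/(343538 - 1845120) = (-3888953 - 1/1622054)/(343538 - 1845120) = -6308091769463/1622054/(-1501582) = -6308091769463/1622054*(-1/1501582) = 6308091769463/2435647089428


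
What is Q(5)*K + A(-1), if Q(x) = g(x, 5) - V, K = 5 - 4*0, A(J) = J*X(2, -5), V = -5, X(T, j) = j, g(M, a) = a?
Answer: 55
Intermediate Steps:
A(J) = -5*J (A(J) = J*(-5) = -5*J)
K = 5 (K = 5 + 0 = 5)
Q(x) = 10 (Q(x) = 5 - 1*(-5) = 5 + 5 = 10)
Q(5)*K + A(-1) = 10*5 - 5*(-1) = 50 + 5 = 55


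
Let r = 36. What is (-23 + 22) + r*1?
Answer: 35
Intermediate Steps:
(-23 + 22) + r*1 = (-23 + 22) + 36*1 = -1 + 36 = 35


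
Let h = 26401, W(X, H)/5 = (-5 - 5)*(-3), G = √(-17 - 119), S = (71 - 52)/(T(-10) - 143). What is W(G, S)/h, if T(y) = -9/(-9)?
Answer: 150/26401 ≈ 0.0056816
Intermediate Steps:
T(y) = 1 (T(y) = -9*(-⅑) = 1)
S = -19/142 (S = (71 - 52)/(1 - 143) = 19/(-142) = 19*(-1/142) = -19/142 ≈ -0.13380)
G = 2*I*√34 (G = √(-136) = 2*I*√34 ≈ 11.662*I)
W(X, H) = 150 (W(X, H) = 5*((-5 - 5)*(-3)) = 5*(-10*(-3)) = 5*30 = 150)
W(G, S)/h = 150/26401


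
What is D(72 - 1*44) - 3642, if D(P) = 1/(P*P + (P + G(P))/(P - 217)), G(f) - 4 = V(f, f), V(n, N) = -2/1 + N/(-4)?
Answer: -539573037/148153 ≈ -3642.0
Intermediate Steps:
V(n, N) = -2 - N/4 (V(n, N) = -2*1 + N*(-1/4) = -2 - N/4)
G(f) = 2 - f/4 (G(f) = 4 + (-2 - f/4) = 2 - f/4)
D(P) = 1/(P**2 + (2 + 3*P/4)/(-217 + P)) (D(P) = 1/(P*P + (P + (2 - P/4))/(P - 217)) = 1/(P**2 + (2 + 3*P/4)/(-217 + P)))
D(72 - 1*44) - 3642 = 4*(-217 + (72 - 1*44))/(8 - 868*(72 - 1*44)**2 + 3*(72 - 1*44) + 4*(72 - 1*44)**3) - 3642 = 4*(-217 + (72 - 44))/(8 - 868*(72 - 44)**2 + 3*(72 - 44) + 4*(72 - 44)**3) - 3642 = 4*(-217 + 28)/(8 - 868*28**2 + 3*28 + 4*28**3) - 3642 = 4*(-189)/(8 - 868*784 + 84 + 4*21952) - 3642 = 4*(-189)/(8 - 680512 + 84 + 87808) - 3642 = 4*(-189)/(-592612) - 3642 = 4*(-1/592612)*(-189) - 3642 = 189/148153 - 3642 = -539573037/148153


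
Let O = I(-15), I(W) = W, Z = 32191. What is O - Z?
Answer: -32206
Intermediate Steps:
O = -15
O - Z = -15 - 1*32191 = -15 - 32191 = -32206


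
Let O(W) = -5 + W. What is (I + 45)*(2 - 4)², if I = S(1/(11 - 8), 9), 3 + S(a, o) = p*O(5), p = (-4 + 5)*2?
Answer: 168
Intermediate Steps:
p = 2 (p = 1*2 = 2)
S(a, o) = -3 (S(a, o) = -3 + 2*(-5 + 5) = -3 + 2*0 = -3 + 0 = -3)
I = -3
(I + 45)*(2 - 4)² = (-3 + 45)*(2 - 4)² = 42*(-2)² = 42*4 = 168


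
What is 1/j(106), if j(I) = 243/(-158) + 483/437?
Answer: -3002/1299 ≈ -2.3110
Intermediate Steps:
j(I) = -1299/3002 (j(I) = 243*(-1/158) + 483*(1/437) = -243/158 + 21/19 = -1299/3002)
1/j(106) = 1/(-1299/3002) = -3002/1299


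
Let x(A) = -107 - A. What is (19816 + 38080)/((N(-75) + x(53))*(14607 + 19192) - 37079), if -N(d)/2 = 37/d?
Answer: -4342200/405867799 ≈ -0.010699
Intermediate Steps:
N(d) = -74/d
(19816 + 38080)/((N(-75) + x(53))*(14607 + 19192) - 37079) = (19816 + 38080)/((-74/(-75) + (-107 - 1*53))*(14607 + 19192) - 37079) = 57896/((-74*(-1/75) + (-107 - 53))*33799 - 37079) = 57896/((74/75 - 160)*33799 - 37079) = 57896/(-11926/75*33799 - 37079) = 57896/(-403086874/75 - 37079) = 57896/(-405867799/75) = 57896*(-75/405867799) = -4342200/405867799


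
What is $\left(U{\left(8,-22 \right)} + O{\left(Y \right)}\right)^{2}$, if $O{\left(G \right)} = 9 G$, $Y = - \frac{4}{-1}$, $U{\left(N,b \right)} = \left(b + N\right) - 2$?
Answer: $400$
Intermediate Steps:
$U{\left(N,b \right)} = -2 + N + b$ ($U{\left(N,b \right)} = \left(N + b\right) - 2 = -2 + N + b$)
$Y = 4$ ($Y = \left(-4\right) \left(-1\right) = 4$)
$\left(U{\left(8,-22 \right)} + O{\left(Y \right)}\right)^{2} = \left(\left(-2 + 8 - 22\right) + 9 \cdot 4\right)^{2} = \left(-16 + 36\right)^{2} = 20^{2} = 400$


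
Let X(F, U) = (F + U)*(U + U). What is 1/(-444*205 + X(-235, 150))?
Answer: -1/116520 ≈ -8.5822e-6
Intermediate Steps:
X(F, U) = 2*U*(F + U) (X(F, U) = (F + U)*(2*U) = 2*U*(F + U))
1/(-444*205 + X(-235, 150)) = 1/(-444*205 + 2*150*(-235 + 150)) = 1/(-91020 + 2*150*(-85)) = 1/(-91020 - 25500) = 1/(-116520) = -1/116520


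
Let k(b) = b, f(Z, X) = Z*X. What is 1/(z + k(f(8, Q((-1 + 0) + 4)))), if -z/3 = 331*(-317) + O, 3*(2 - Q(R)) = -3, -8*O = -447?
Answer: 8/2517099 ≈ 3.1783e-6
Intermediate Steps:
O = 447/8 (O = -⅛*(-447) = 447/8 ≈ 55.875)
Q(R) = 3 (Q(R) = 2 - ⅓*(-3) = 2 + 1 = 3)
f(Z, X) = X*Z
z = 2516907/8 (z = -3*(331*(-317) + 447/8) = -3*(-104927 + 447/8) = -3*(-838969/8) = 2516907/8 ≈ 3.1461e+5)
1/(z + k(f(8, Q((-1 + 0) + 4)))) = 1/(2516907/8 + 3*8) = 1/(2516907/8 + 24) = 1/(2517099/8) = 8/2517099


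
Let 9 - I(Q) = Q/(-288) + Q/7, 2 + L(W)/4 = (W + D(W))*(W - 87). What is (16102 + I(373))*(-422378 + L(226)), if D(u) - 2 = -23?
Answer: -237729353309/48 ≈ -4.9527e+9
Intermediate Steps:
D(u) = -21 (D(u) = 2 - 23 = -21)
L(W) = -8 + 4*(-87 + W)*(-21 + W) (L(W) = -8 + 4*((W - 21)*(W - 87)) = -8 + 4*((-21 + W)*(-87 + W)) = -8 + 4*((-87 + W)*(-21 + W)) = -8 + 4*(-87 + W)*(-21 + W))
I(Q) = 9 - 281*Q/2016 (I(Q) = 9 - (Q/(-288) + Q/7) = 9 - (Q*(-1/288) + Q*(1/7)) = 9 - (-Q/288 + Q/7) = 9 - 281*Q/2016)
(16102 + I(373))*(-422378 + L(226)) = (16102 + (9 - 281/2016*373))*(-422378 + (7300 - 432*226 + 4*226**2)) = (16102 + (9 - 104813/2016))*(-422378 + (7300 - 97632 + 4*51076)) = (16102 - 86669/2016)*(-422378 + (7300 - 97632 + 204304)) = 32374963*(-422378 + 113972)/2016 = (32374963/2016)*(-308406) = -237729353309/48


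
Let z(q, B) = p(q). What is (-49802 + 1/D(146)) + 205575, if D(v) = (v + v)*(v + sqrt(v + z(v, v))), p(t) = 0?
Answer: 6595428821/42340 - sqrt(146)/6181640 ≈ 1.5577e+5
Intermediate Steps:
z(q, B) = 0
D(v) = 2*v*(v + sqrt(v)) (D(v) = (v + v)*(v + sqrt(v + 0)) = (2*v)*(v + sqrt(v)) = 2*v*(v + sqrt(v)))
(-49802 + 1/D(146)) + 205575 = (-49802 + 1/(2*146*(146 + sqrt(146)))) + 205575 = (-49802 + 1/(42632 + 292*sqrt(146))) + 205575 = 155773 + 1/(42632 + 292*sqrt(146))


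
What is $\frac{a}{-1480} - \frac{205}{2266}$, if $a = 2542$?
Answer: $- \frac{1515893}{838420} \approx -1.808$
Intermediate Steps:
$\frac{a}{-1480} - \frac{205}{2266} = \frac{2542}{-1480} - \frac{205}{2266} = 2542 \left(- \frac{1}{1480}\right) - \frac{205}{2266} = - \frac{1271}{740} - \frac{205}{2266} = - \frac{1515893}{838420}$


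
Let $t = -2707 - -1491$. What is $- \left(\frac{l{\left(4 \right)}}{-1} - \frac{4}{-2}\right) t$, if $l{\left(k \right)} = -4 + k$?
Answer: $2432$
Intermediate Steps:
$t = -1216$ ($t = -2707 + 1491 = -1216$)
$- \left(\frac{l{\left(4 \right)}}{-1} - \frac{4}{-2}\right) t = - \left(\frac{-4 + 4}{-1} - \frac{4}{-2}\right) \left(-1216\right) = - \left(0 \left(-1\right) - -2\right) \left(-1216\right) = - \left(0 + 2\right) \left(-1216\right) = - 2 \left(-1216\right) = \left(-1\right) \left(-2432\right) = 2432$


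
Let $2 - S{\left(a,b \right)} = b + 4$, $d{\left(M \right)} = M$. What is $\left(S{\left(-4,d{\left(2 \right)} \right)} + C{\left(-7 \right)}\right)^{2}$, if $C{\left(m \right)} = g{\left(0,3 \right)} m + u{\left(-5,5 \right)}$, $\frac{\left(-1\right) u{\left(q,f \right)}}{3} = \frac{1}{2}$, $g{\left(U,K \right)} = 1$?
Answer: $\frac{625}{4} \approx 156.25$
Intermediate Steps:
$u{\left(q,f \right)} = - \frac{3}{2}$
$S{\left(a,b \right)} = -2 - b$ ($S{\left(a,b \right)} = 2 - \left(b + 4\right) = 2 - \left(4 + b\right) = -2 - b$)
$C{\left(m \right)} = - \frac{3}{2} + m$ ($C{\left(m \right)} = 1 m - \frac{3}{2} = m - \frac{3}{2} = - \frac{3}{2} + m$)
$\left(S{\left(-4,d{\left(2 \right)} \right)} + C{\left(-7 \right)}\right)^{2} = \left(\left(-2 - 2\right) - \frac{17}{2}\right)^{2} = \left(-4 - \frac{17}{2}\right)^{2} = \left(- \frac{25}{2}\right)^{2} = \frac{625}{4}$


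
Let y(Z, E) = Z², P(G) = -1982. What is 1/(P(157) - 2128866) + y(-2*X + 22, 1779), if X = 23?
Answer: 1227368447/2130848 ≈ 576.00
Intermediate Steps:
1/(P(157) - 2128866) + y(-2*X + 22, 1779) = 1/(-1982 - 2128866) + (-2*23 + 22)² = 1/(-2130848) + (-46 + 22)² = -1/2130848 + (-24)² = -1/2130848 + 576 = 1227368447/2130848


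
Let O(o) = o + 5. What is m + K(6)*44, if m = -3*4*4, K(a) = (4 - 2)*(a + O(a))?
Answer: 1448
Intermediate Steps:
O(o) = 5 + o
K(a) = 10 + 4*a (K(a) = (4 - 2)*(a + (5 + a)) = 2*(5 + 2*a) = 10 + 4*a)
m = -48 (m = -12*4 = -48)
m + K(6)*44 = -48 + (10 + 4*6)*44 = -48 + (10 + 24)*44 = -48 + 34*44 = -48 + 1496 = 1448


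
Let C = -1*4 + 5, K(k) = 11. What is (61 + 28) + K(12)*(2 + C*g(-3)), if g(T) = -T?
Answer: 144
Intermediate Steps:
C = 1 (C = -4 + 5 = 1)
(61 + 28) + K(12)*(2 + C*g(-3)) = (61 + 28) + 11*(2 + 1*(-1*(-3))) = 89 + 11*(2 + 1*3) = 89 + 11*(2 + 3) = 89 + 11*5 = 89 + 55 = 144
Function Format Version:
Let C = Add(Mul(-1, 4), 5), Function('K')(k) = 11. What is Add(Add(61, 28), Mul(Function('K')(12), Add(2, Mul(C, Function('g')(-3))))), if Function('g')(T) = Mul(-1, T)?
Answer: 144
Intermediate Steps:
C = 1 (C = Add(-4, 5) = 1)
Add(Add(61, 28), Mul(Function('K')(12), Add(2, Mul(C, Function('g')(-3))))) = Add(Add(61, 28), Mul(11, Add(2, Mul(1, Mul(-1, -3))))) = Add(89, Mul(11, Add(2, Mul(1, 3)))) = Add(89, Mul(11, Add(2, 3))) = Add(89, Mul(11, 5)) = Add(89, 55) = 144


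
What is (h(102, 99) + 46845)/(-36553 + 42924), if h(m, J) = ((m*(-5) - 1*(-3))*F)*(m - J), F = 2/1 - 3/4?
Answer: 179775/25484 ≈ 7.0544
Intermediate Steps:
F = 5/4 (F = 2*1 - 3*¼ = 2 - ¾ = 5/4 ≈ 1.2500)
h(m, J) = (15/4 - 25*m/4)*(m - J) (h(m, J) = ((m*(-5) - 1*(-3))*(5/4))*(m - J) = ((-5*m + 3)*(5/4))*(m - J) = ((3 - 5*m)*(5/4))*(m - J) = (15/4 - 25*m/4)*(m - J))
(h(102, 99) + 46845)/(-36553 + 42924) = ((-25/4*102² - 15/4*99 + (15/4)*102 + (25/4)*99*102) + 46845)/(-36553 + 42924) = ((-25/4*10404 - 1485/4 + 765/2 + 126225/2) + 46845)/6371 = ((-65025 - 1485/4 + 765/2 + 126225/2) + 46845)*(1/6371) = (-7605/4 + 46845)*(1/6371) = (179775/4)*(1/6371) = 179775/25484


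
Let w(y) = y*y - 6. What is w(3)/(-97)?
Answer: -3/97 ≈ -0.030928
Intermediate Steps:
w(y) = -6 + y**2 (w(y) = y**2 - 6 = -6 + y**2)
w(3)/(-97) = (-6 + 3**2)/(-97) = (-6 + 9)*(-1/97) = 3*(-1/97) = -3/97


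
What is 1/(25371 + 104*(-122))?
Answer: 1/12683 ≈ 7.8846e-5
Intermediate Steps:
1/(25371 + 104*(-122)) = 1/(25371 - 12688) = 1/12683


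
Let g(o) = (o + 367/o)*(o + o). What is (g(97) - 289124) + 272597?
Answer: 3025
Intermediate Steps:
g(o) = 2*o*(o + 367/o) (g(o) = (o + 367/o)*(2*o) = 2*o*(o + 367/o))
(g(97) - 289124) + 272597 = ((734 + 2*97²) - 289124) + 272597 = ((734 + 2*9409) - 289124) + 272597 = ((734 + 18818) - 289124) + 272597 = (19552 - 289124) + 272597 = -269572 + 272597 = 3025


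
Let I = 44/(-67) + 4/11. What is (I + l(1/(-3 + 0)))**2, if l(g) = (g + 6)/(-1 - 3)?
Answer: 228644641/78216336 ≈ 2.9232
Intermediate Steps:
l(g) = -3/2 - g/4 (l(g) = (6 + g)/(-4) = (6 + g)*(-1/4) = -3/2 - g/4)
I = -216/737 (I = 44*(-1/67) + 4*(1/11) = -44/67 + 4/11 = -216/737 ≈ -0.29308)
(I + l(1/(-3 + 0)))**2 = (-216/737 + (-3/2 - 1/(4*(-3 + 0))))**2 = (-216/737 + (-3/2 - 1/4/(-3)))**2 = (-216/737 + (-3/2 - 1/4*(-1/3)))**2 = (-216/737 + (-3/2 + 1/12))**2 = (-216/737 - 17/12)**2 = (-15121/8844)**2 = 228644641/78216336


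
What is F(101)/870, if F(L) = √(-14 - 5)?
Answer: I*√19/870 ≈ 0.0050102*I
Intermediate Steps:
F(L) = I*√19 (F(L) = √(-19) = I*√19)
F(101)/870 = (I*√19)/870 = (I*√19)*(1/870) = I*√19/870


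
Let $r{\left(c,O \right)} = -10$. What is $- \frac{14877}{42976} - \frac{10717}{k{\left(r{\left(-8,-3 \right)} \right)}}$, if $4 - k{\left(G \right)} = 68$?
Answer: $\frac{14363177}{85952} \approx 167.11$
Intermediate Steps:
$k{\left(G \right)} = -64$ ($k{\left(G \right)} = 4 - 68 = -64$)
$- \frac{14877}{42976} - \frac{10717}{k{\left(r{\left(-8,-3 \right)} \right)}} = - \frac{14877}{42976} - \frac{10717}{-64} = \left(-14877\right) \frac{1}{42976} - - \frac{10717}{64} = - \frac{14877}{42976} + \frac{10717}{64} = \frac{14363177}{85952}$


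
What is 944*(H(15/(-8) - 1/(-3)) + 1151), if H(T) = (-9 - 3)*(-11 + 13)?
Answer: 1063888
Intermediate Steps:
H(T) = -24 (H(T) = -12*2 = -24)
944*(H(15/(-8) - 1/(-3)) + 1151) = 944*(-24 + 1151) = 944*1127 = 1063888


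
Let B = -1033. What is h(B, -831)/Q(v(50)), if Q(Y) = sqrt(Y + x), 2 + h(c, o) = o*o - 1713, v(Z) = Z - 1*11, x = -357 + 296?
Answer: -344423*I*sqrt(22)/11 ≈ -1.4686e+5*I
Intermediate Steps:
x = -61
v(Z) = -11 + Z (v(Z) = Z - 11 = -11 + Z)
h(c, o) = -1715 + o**2 (h(c, o) = -2 + (o*o - 1713) = -2 + (o**2 - 1713) = -2 + (-1713 + o**2) = -1715 + o**2)
Q(Y) = sqrt(-61 + Y) (Q(Y) = sqrt(Y - 61) = sqrt(-61 + Y))
h(B, -831)/Q(v(50)) = (-1715 + (-831)**2)/(sqrt(-61 + (-11 + 50))) = (-1715 + 690561)/(sqrt(-61 + 39)) = 688846/(sqrt(-22)) = 688846/((I*sqrt(22))) = 688846*(-I*sqrt(22)/22) = -344423*I*sqrt(22)/11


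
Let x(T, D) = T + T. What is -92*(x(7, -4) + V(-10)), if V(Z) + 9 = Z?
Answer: 460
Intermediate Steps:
V(Z) = -9 + Z
x(T, D) = 2*T
-92*(x(7, -4) + V(-10)) = -92*(2*7 + (-9 - 10)) = -92*(14 - 19) = -92*(-5) = 460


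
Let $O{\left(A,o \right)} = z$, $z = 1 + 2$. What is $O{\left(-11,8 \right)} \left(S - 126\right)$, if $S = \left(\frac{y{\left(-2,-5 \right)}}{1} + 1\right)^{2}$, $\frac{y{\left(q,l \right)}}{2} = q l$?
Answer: $945$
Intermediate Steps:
$z = 3$
$O{\left(A,o \right)} = 3$
$y{\left(q,l \right)} = 2 l q$ ($y{\left(q,l \right)} = 2 q l = 2 l q$)
$S = 441$ ($S = \left(\frac{2 \left(-5\right) \left(-2\right)}{1} + 1\right)^{2} = \left(20 \cdot 1 + 1\right)^{2} = \left(20 + 1\right)^{2} = 21^{2} = 441$)
$O{\left(-11,8 \right)} \left(S - 126\right) = 3 \left(441 - 126\right) = 3 \cdot 315 = 945$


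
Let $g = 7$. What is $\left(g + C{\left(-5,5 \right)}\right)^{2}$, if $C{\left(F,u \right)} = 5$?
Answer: $144$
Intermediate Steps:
$\left(g + C{\left(-5,5 \right)}\right)^{2} = \left(7 + 5\right)^{2} = 12^{2} = 144$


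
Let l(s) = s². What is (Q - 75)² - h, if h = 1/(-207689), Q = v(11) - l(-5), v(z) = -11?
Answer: 2558936170/207689 ≈ 12321.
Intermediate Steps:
Q = -36 (Q = -11 - 1*(-5)² = -11 - 1*25 = -11 - 25 = -36)
h = -1/207689 ≈ -4.8149e-6
(Q - 75)² - h = (-36 - 75)² - 1*(-1/207689) = (-111)² + 1/207689 = 12321 + 1/207689 = 2558936170/207689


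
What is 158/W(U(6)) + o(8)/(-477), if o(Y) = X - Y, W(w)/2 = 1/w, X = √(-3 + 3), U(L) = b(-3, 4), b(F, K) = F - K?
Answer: -263773/477 ≈ -552.98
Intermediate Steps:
U(L) = -7 (U(L) = -3 - 1*4 = -3 - 4 = -7)
X = 0 (X = √0 = 0)
W(w) = 2/w
o(Y) = -Y (o(Y) = 0 - Y = -Y)
158/W(U(6)) + o(8)/(-477) = 158/((2/(-7))) - 1*8/(-477) = 158/((2*(-⅐))) - 8*(-1/477) = 158/(-2/7) + 8/477 = 158*(-7/2) + 8/477 = -553 + 8/477 = -263773/477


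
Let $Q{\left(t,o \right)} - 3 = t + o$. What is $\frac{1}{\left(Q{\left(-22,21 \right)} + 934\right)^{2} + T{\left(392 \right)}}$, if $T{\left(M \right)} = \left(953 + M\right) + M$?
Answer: $\frac{1}{877833} \approx 1.1392 \cdot 10^{-6}$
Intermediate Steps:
$Q{\left(t,o \right)} = 3 + o + t$ ($Q{\left(t,o \right)} = 3 + \left(t + o\right) = 3 + \left(o + t\right) = 3 + o + t$)
$T{\left(M \right)} = 953 + 2 M$
$\frac{1}{\left(Q{\left(-22,21 \right)} + 934\right)^{2} + T{\left(392 \right)}} = \frac{1}{\left(\left(3 + 21 - 22\right) + 934\right)^{2} + \left(953 + 2 \cdot 392\right)} = \frac{1}{\left(2 + 934\right)^{2} + \left(953 + 784\right)} = \frac{1}{936^{2} + 1737} = \frac{1}{876096 + 1737} = \frac{1}{877833}$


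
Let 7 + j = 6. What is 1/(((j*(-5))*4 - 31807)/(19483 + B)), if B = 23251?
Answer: -42734/31787 ≈ -1.3444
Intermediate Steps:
j = -1 (j = -7 + 6 = -1)
1/(((j*(-5))*4 - 31807)/(19483 + B)) = 1/((-1*(-5)*4 - 31807)/(19483 + 23251)) = 1/((5*4 - 31807)/42734) = 1/((20 - 31807)*(1/42734)) = 1/(-31787*1/42734) = 1/(-31787/42734) = -42734/31787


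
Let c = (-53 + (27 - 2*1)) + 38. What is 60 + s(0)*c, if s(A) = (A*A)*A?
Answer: 60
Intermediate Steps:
s(A) = A³ (s(A) = A²*A = A³)
c = 10 (c = (-53 + (27 - 2)) + 38 = (-53 + 25) + 38 = -28 + 38 = 10)
60 + s(0)*c = 60 + 0³*10 = 60 + 0*10 = 60 + 0 = 60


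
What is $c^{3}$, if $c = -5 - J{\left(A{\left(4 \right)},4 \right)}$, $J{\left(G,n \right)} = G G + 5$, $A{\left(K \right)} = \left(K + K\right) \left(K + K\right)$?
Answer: $-69224023016$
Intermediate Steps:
$A{\left(K \right)} = 4 K^{2}$ ($A{\left(K \right)} = 2 K 2 K = 4 K^{2}$)
$J{\left(G,n \right)} = 5 + G^{2}$ ($J{\left(G,n \right)} = G^{2} + 5 = 5 + G^{2}$)
$c = -4106$ ($c = -5 - \left(5 + \left(4 \cdot 4^{2}\right)^{2}\right) = -5 - \left(5 + \left(4 \cdot 16\right)^{2}\right) = -5 - \left(5 + 64^{2}\right) = -5 - \left(5 + 4096\right) = -5 - 4101 = -4106$)
$c^{3} = \left(-4106\right)^{3} = -69224023016$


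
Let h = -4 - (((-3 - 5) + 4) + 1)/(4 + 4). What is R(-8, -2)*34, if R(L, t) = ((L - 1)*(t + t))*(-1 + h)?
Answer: -5661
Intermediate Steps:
h = -29/8 (h = -4 - ((-8 + 4) + 1)/8 = -4 - (-4 + 1)/8 = -4 - (-3)/8 = -4 - 1*(-3/8) = -4 + 3/8 = -29/8 ≈ -3.6250)
R(L, t) = -37*t*(-1 + L)/4 (R(L, t) = ((L - 1)*(t + t))*(-1 - 29/8) = ((-1 + L)*(2*t))*(-37/8) = (2*t*(-1 + L))*(-37/8) = -37*t*(-1 + L)/4)
R(-8, -2)*34 = ((37/4)*(-2)*(1 - 1*(-8)))*34 = ((37/4)*(-2)*(1 + 8))*34 = ((37/4)*(-2)*9)*34 = -333/2*34 = -5661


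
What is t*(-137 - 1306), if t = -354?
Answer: 510822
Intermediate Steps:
t*(-137 - 1306) = -354*(-137 - 1306) = -354*(-1443) = 510822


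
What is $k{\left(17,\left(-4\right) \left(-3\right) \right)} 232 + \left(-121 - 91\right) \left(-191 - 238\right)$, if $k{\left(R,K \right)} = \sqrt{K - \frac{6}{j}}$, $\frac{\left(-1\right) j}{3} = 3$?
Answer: $90948 + \frac{232 \sqrt{114}}{3} \approx 91774.0$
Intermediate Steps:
$j = -9$ ($j = \left(-3\right) 3 = -9$)
$k{\left(R,K \right)} = \sqrt{\frac{2}{3} + K}$ ($k{\left(R,K \right)} = \sqrt{K - \frac{6}{-9}} = \sqrt{K - - \frac{2}{3}} = \sqrt{K + \frac{2}{3}} = \sqrt{\frac{2}{3} + K}$)
$k{\left(17,\left(-4\right) \left(-3\right) \right)} 232 + \left(-121 - 91\right) \left(-191 - 238\right) = \frac{\sqrt{6 + 9 \left(\left(-4\right) \left(-3\right)\right)}}{3} \cdot 232 + \left(-121 - 91\right) \left(-191 - 238\right) = \frac{\sqrt{6 + 9 \cdot 12}}{3} \cdot 232 - -90948 = \frac{\sqrt{6 + 108}}{3} \cdot 232 + 90948 = \frac{\sqrt{114}}{3} \cdot 232 + 90948 = \frac{232 \sqrt{114}}{3} + 90948 = 90948 + \frac{232 \sqrt{114}}{3}$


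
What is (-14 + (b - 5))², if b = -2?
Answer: 441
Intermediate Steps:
(-14 + (b - 5))² = (-14 + (-2 - 5))² = (-14 - 7)² = (-21)² = 441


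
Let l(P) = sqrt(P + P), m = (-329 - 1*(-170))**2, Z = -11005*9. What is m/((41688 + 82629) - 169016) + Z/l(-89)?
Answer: -25281/44699 + 99045*I*sqrt(178)/178 ≈ -0.56558 + 7423.7*I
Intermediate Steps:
Z = -99045
m = 25281 (m = (-329 + 170)**2 = (-159)**2 = 25281)
l(P) = sqrt(2)*sqrt(P) (l(P) = sqrt(2*P) = sqrt(2)*sqrt(P))
m/((41688 + 82629) - 169016) + Z/l(-89) = 25281/((41688 + 82629) - 169016) - 99045*(-I*sqrt(178)/178) = 25281/(124317 - 169016) - 99045*(-I*sqrt(178)/178) = 25281/(-44699) - 99045*(-I*sqrt(178)/178) = 25281*(-1/44699) - (-99045)*I*sqrt(178)/178 = -25281/44699 + 99045*I*sqrt(178)/178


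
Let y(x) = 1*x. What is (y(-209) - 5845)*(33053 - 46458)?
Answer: 81153870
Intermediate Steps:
y(x) = x
(y(-209) - 5845)*(33053 - 46458) = (-209 - 5845)*(33053 - 46458) = -6054*(-13405) = 81153870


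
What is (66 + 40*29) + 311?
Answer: 1537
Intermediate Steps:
(66 + 40*29) + 311 = (66 + 1160) + 311 = 1226 + 311 = 1537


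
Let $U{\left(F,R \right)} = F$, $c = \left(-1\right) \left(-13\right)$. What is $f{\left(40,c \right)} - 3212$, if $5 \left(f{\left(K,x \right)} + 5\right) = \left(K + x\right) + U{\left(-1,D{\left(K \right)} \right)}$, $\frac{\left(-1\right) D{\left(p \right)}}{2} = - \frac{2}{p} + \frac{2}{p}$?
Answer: $- \frac{16033}{5} \approx -3206.6$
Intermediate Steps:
$D{\left(p \right)} = 0$ ($D{\left(p \right)} = - 2 \left(- \frac{2}{p} + \frac{2}{p}\right) = \left(-2\right) 0 = 0$)
$c = 13$
$f{\left(K,x \right)} = - \frac{26}{5} + \frac{K}{5} + \frac{x}{5}$ ($f{\left(K,x \right)} = -5 + \frac{\left(K + x\right) - 1}{5} = -5 + \frac{-1 + K + x}{5} = -5 + \left(- \frac{1}{5} + \frac{K}{5} + \frac{x}{5}\right) = - \frac{26}{5} + \frac{K}{5} + \frac{x}{5}$)
$f{\left(40,c \right)} - 3212 = \left(- \frac{26}{5} + \frac{1}{5} \cdot 40 + \frac{1}{5} \cdot 13\right) - 3212 = \left(- \frac{26}{5} + 8 + \frac{13}{5}\right) - 3212 = \frac{27}{5} - 3212 = - \frac{16033}{5}$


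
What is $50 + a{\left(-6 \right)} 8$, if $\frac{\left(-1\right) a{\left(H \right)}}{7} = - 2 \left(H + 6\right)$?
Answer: $50$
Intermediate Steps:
$a{\left(H \right)} = 84 + 14 H$ ($a{\left(H \right)} = - 7 \left(- 2 \left(H + 6\right)\right) = - 7 \left(- 2 \left(6 + H\right)\right) = - 7 \left(-12 - 2 H\right) = 84 + 14 H$)
$50 + a{\left(-6 \right)} 8 = 50 + \left(84 + 14 \left(-6\right)\right) 8 = 50 + \left(84 - 84\right) 8 = 50 + 0 \cdot 8 = 50 + 0 = 50$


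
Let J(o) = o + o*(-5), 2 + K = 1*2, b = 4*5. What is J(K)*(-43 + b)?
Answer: 0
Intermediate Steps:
b = 20
K = 0 (K = -2 + 1*2 = -2 + 2 = 0)
J(o) = -4*o (J(o) = o - 5*o = -4*o)
J(K)*(-43 + b) = (-4*0)*(-43 + 20) = 0*(-23) = 0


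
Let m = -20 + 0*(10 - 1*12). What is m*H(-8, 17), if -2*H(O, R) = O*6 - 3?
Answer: -510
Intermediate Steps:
H(O, R) = 3/2 - 3*O (H(O, R) = -(O*6 - 3)/2 = -(6*O - 3)/2 = -(-3 + 6*O)/2 = 3/2 - 3*O)
m = -20 (m = -20 + 0*(10 - 12) = -20 + 0*(-2) = -20 + 0 = -20)
m*H(-8, 17) = -20*(3/2 - 3*(-8)) = -20*(3/2 + 24) = -20*51/2 = -510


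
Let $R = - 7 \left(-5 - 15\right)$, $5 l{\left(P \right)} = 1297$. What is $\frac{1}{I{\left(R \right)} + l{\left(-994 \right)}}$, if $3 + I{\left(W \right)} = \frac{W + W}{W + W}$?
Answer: $\frac{5}{1287} \approx 0.003885$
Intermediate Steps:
$l{\left(P \right)} = \frac{1297}{5}$ ($l{\left(P \right)} = \frac{1}{5} \cdot 1297 = \frac{1297}{5}$)
$R = 140$ ($R = \left(-7\right) \left(-20\right) = 140$)
$I{\left(W \right)} = -2$ ($I{\left(W \right)} = -3 + \frac{W + W}{W + W} = -3 + \frac{2 W}{2 W} = -3 + 2 W \frac{1}{2 W} = -3 + 1 = -2$)
$\frac{1}{I{\left(R \right)} + l{\left(-994 \right)}} = \frac{1}{-2 + \frac{1297}{5}} = \frac{1}{\frac{1287}{5}} = \frac{5}{1287}$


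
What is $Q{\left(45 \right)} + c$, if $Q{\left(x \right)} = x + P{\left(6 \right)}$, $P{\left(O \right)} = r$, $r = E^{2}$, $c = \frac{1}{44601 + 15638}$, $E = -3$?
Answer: $\frac{3252907}{60239} \approx 54.0$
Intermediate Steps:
$c = \frac{1}{60239} \approx 1.6601 \cdot 10^{-5}$
$r = 9$ ($r = \left(-3\right)^{2} = 9$)
$P{\left(O \right)} = 9$
$Q{\left(x \right)} = 9 + x$ ($Q{\left(x \right)} = x + 9 = 9 + x$)
$Q{\left(45 \right)} + c = \left(9 + 45\right) + \frac{1}{60239} = 54 + \frac{1}{60239} = \frac{3252907}{60239}$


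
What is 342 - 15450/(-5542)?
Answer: 955407/2771 ≈ 344.79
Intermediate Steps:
342 - 15450/(-5542) = 342 - 15450*(-1)/5542 = 342 - 1*(-7725/2771) = 342 + 7725/2771 = 955407/2771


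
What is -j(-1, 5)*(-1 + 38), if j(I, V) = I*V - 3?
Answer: 296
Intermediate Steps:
j(I, V) = -3 + I*V
-j(-1, 5)*(-1 + 38) = -(-3 - 1*5)*(-1 + 38) = -(-3 - 5)*37 = -(-8)*37 = -1*(-296) = 296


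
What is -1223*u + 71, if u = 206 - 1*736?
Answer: 648261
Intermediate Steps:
u = -530 (u = 206 - 736 = -530)
-1223*u + 71 = -1223*(-530) + 71 = 648190 + 71 = 648261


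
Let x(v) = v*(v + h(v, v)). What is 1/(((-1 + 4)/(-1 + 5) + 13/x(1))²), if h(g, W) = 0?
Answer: 16/3025 ≈ 0.0052893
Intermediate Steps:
x(v) = v² (x(v) = v*(v + 0) = v*v = v²)
1/(((-1 + 4)/(-1 + 5) + 13/x(1))²) = 1/(((-1 + 4)/(-1 + 5) + 13/(1²))²) = 1/((3/4 + 13/1)²) = 1/((3*(¼) + 13*1)²) = 1/((¾ + 13)²) = 1/((55/4)²) = 1/(3025/16) = 16/3025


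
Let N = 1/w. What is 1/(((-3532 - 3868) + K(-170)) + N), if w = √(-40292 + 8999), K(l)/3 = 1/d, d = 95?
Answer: -109994425605/813955275969298 + 1425*I*√3477/813955275969298 ≈ -0.00013514 + 1.0323e-10*I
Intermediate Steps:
K(l) = 3/95
w = 3*I*√3477 (w = √(-31293) = 3*I*√3477 ≈ 176.9*I)
N = -I*√3477/10431 (N = 1/(3*I*√3477) = -I*√3477/10431 ≈ -0.005653*I)
1/(((-3532 - 3868) + K(-170)) + N) = 1/(((-3532 - 3868) + 3/95) - I*√3477/10431) = 1/((-7400 + 3/95) - I*√3477/10431) = 1/(-702997/95 - I*√3477/10431)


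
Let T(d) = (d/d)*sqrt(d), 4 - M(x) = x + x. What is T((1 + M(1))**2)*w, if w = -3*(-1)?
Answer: 9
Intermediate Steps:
M(x) = 4 - 2*x (M(x) = 4 - (x + x) = 4 - 2*x)
T(d) = sqrt(d) (T(d) = 1*sqrt(d) = sqrt(d))
w = 3
T((1 + M(1))**2)*w = sqrt((1 + (4 - 2*1))**2)*3 = sqrt((1 + (4 - 2))**2)*3 = sqrt((1 + 2)**2)*3 = sqrt(3**2)*3 = sqrt(9)*3 = 3*3 = 9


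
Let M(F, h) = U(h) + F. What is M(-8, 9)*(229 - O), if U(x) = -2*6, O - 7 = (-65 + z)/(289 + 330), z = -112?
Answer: -2751900/619 ≈ -4445.7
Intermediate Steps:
O = 4156/619 (O = 7 + (-65 - 112)/(289 + 330) = 7 - 177/619 = 4156/619 ≈ 6.7141)
U(x) = -12
M(F, h) = -12 + F
M(-8, 9)*(229 - O) = (-12 - 8)*(229 - 1*4156/619) = -20*(229 - 4156/619) = -20*137595/619 = -2751900/619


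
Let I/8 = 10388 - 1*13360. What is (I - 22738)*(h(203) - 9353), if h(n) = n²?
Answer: -1481749984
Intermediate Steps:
I = -23776 (I = 8*(10388 - 1*13360) = 8*(10388 - 13360) = 8*(-2972) = -23776)
(I - 22738)*(h(203) - 9353) = (-23776 - 22738)*(203² - 9353) = -46514*(41209 - 9353) = -46514*31856 = -1481749984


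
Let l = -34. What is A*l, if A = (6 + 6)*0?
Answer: 0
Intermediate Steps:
A = 0 (A = 12*0 = 0)
A*l = 0*(-34) = 0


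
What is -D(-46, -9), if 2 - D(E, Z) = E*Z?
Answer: 412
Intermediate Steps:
D(E, Z) = 2 - E*Z
-D(-46, -9) = -(2 - 1*(-46)*(-9)) = -(2 - 414) = -1*(-412) = 412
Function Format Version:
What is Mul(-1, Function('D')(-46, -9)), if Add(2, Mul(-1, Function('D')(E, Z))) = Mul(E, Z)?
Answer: 412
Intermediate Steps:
Function('D')(E, Z) = Add(2, Mul(-1, E, Z)) (Function('D')(E, Z) = Add(2, Mul(-1, Mul(E, Z))) = Add(2, Mul(-1, E, Z)))
Mul(-1, Function('D')(-46, -9)) = Mul(-1, Add(2, Mul(-1, -46, -9))) = Mul(-1, Add(2, -414)) = Mul(-1, -412) = 412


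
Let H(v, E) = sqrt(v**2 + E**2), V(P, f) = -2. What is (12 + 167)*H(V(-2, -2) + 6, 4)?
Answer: 716*sqrt(2) ≈ 1012.6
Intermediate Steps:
H(v, E) = sqrt(E**2 + v**2)
(12 + 167)*H(V(-2, -2) + 6, 4) = (12 + 167)*sqrt(4**2 + (-2 + 6)**2) = 179*sqrt(16 + 4**2) = 179*sqrt(16 + 16) = 179*sqrt(32) = 179*(4*sqrt(2)) = 716*sqrt(2)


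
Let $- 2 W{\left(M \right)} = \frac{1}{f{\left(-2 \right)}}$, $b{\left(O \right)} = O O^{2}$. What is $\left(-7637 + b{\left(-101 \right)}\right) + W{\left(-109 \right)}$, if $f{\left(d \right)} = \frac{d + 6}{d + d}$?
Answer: $- \frac{2075875}{2} \approx -1.0379 \cdot 10^{6}$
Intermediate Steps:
$b{\left(O \right)} = O^{3}$
$f{\left(d \right)} = \frac{6 + d}{2 d}$
$W{\left(M \right)} = \frac{1}{2}$ ($W{\left(M \right)} = - \frac{1}{2 \frac{6 - 2}{2 \left(-2\right)}} = - \frac{1}{2 \cdot \frac{1}{2} \left(- \frac{1}{2}\right) 4} = - \frac{1}{2 \left(-1\right)} = \left(- \frac{1}{2}\right) \left(-1\right) = \frac{1}{2}$)
$\left(-7637 + b{\left(-101 \right)}\right) + W{\left(-109 \right)} = \left(-7637 + \left(-101\right)^{3}\right) + \frac{1}{2} = \left(-7637 - 1030301\right) + \frac{1}{2} = -1037938 + \frac{1}{2} = - \frac{2075875}{2}$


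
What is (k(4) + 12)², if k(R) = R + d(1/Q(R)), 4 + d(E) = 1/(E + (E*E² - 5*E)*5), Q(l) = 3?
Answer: 6275025/44521 ≈ 140.95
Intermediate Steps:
d(E) = -4 + 1/(-24*E + 5*E³) (d(E) = -4 + 1/(E + (E*E² - 5*E)*5) = -4 + 1/(E + (E³ - 5*E)*5) = -4 + 1/(E + (-25*E + 5*E³)) = -4 + 1/(-24*E + 5*E³))
k(R) = -871/211 + R (k(R) = R + (1 - 20*(1/3)³ + 96/3)/((1/3)*(-24 + 5*(1/3)²)) = R + (1 - 20*(⅓)³ + 96*(⅓))/((⅓)*(-24 + 5*(⅓)²)) = R + 3*(1 - 20*1/27 + 32)/(-24 + 5*(⅑)) = R + 3*(1 - 20/27 + 32)/(-24 + 5/9) = R + 3*(871/27)/(-211/9) = R + 3*(-9/211)*(871/27) = R - 871/211 = -871/211 + R)
(k(4) + 12)² = ((-871/211 + 4) + 12)² = (-27/211 + 12)² = (2505/211)² = 6275025/44521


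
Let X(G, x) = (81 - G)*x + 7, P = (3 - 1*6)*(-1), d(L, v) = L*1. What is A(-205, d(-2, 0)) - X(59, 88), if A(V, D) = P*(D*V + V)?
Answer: -1328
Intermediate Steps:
d(L, v) = L
P = 3 (P = (3 - 6)*(-1) = -3*(-1) = 3)
A(V, D) = 3*V + 3*D*V (A(V, D) = 3*(D*V + V) = 3*(V + D*V) = 3*V + 3*D*V)
X(G, x) = 7 + x*(81 - G) (X(G, x) = x*(81 - G) + 7 = 7 + x*(81 - G))
A(-205, d(-2, 0)) - X(59, 88) = 3*(-205)*(1 - 2) - (7 + 81*88 - 1*59*88) = 3*(-205)*(-1) - (7 + 7128 - 5192) = 615 - 1*1943 = 615 - 1943 = -1328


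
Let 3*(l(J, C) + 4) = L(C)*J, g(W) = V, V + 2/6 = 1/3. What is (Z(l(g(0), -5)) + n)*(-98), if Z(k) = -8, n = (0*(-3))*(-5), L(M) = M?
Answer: 784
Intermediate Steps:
V = 0 (V = -1/3 + 1/3 = 0)
g(W) = 0
l(J, C) = -4 + C*J/3 (l(J, C) = -4 + (C*J)/3 = -4 + C*J/3)
n = 0 (n = 0*(-5) = 0)
(Z(l(g(0), -5)) + n)*(-98) = (-8 + 0)*(-98) = -8*(-98) = 784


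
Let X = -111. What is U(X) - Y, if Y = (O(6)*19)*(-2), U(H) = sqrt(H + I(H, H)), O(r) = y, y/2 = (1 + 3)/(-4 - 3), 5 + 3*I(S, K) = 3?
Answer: -304/7 + I*sqrt(1005)/3 ≈ -43.429 + 10.567*I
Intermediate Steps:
I(S, K) = -2/3 (I(S, K) = -5/3 + (1/3)*3 = -5/3 + 1 = -2/3)
y = -8/7 (y = 2*((1 + 3)/(-4 - 3)) = 2*(4/(-7)) = 2*(4*(-1/7)) = 2*(-4/7) = -8/7 ≈ -1.1429)
O(r) = -8/7
U(H) = sqrt(-2/3 + H) (U(H) = sqrt(H - 2/3) = sqrt(-2/3 + H))
Y = 304/7 (Y = -8/7*19*(-2) = -152/7*(-2) = 304/7 ≈ 43.429)
U(X) - Y = sqrt(-6 + 9*(-111))/3 - 1*304/7 = sqrt(-6 - 999)/3 - 304/7 = sqrt(-1005)/3 - 304/7 = (I*sqrt(1005))/3 - 304/7 = I*sqrt(1005)/3 - 304/7 = -304/7 + I*sqrt(1005)/3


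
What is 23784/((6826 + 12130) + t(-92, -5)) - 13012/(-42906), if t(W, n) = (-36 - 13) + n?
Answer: 316607282/202752303 ≈ 1.5615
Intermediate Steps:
t(W, n) = -49 + n
23784/((6826 + 12130) + t(-92, -5)) - 13012/(-42906) = 23784/((6826 + 12130) + (-49 - 5)) - 13012/(-42906) = 23784/(18956 - 54) - 13012*(-1/42906) = 23784/18902 + 6506/21453 = 23784*(1/18902) + 6506/21453 = 11892/9451 + 6506/21453 = 316607282/202752303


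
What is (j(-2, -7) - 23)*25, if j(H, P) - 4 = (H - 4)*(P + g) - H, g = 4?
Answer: 25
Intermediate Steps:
j(H, P) = 4 - H + (-4 + H)*(4 + P) (j(H, P) = 4 + ((H - 4)*(P + 4) - H) = 4 + ((-4 + H)*(4 + P) - H) = 4 + (-H + (-4 + H)*(4 + P)) = 4 - H + (-4 + H)*(4 + P))
(j(-2, -7) - 23)*25 = ((-12 - 4*(-7) + 3*(-2) - 2*(-7)) - 23)*25 = ((-12 + 28 - 6 + 14) - 23)*25 = (24 - 23)*25 = 1*25 = 25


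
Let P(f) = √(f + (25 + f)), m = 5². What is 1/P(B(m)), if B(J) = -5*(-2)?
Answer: √5/15 ≈ 0.14907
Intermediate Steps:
m = 25
B(J) = 10
P(f) = √(25 + 2*f)
1/P(B(m)) = 1/(√(25 + 2*10)) = 1/(√(25 + 20)) = 1/(√45) = 1/(3*√5) = √5/15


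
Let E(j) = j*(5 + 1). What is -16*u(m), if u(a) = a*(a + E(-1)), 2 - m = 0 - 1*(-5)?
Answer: -432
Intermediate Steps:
E(j) = 6*j (E(j) = j*6 = 6*j)
m = -3 (m = 2 - (0 - 1*(-5)) = 2 - (0 + 5) = 2 - 1*5 = 2 - 5 = -3)
u(a) = a*(-6 + a) (u(a) = a*(a + 6*(-1)) = a*(a - 6) = a*(-6 + a))
-16*u(m) = -(-48)*(-6 - 3) = -(-48)*(-9) = -16*27 = -432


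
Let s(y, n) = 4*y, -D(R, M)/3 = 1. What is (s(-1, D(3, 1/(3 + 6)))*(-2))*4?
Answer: 32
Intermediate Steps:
D(R, M) = -3 (D(R, M) = -3*1 = -3)
(s(-1, D(3, 1/(3 + 6)))*(-2))*4 = ((4*(-1))*(-2))*4 = -4*(-2)*4 = 8*4 = 32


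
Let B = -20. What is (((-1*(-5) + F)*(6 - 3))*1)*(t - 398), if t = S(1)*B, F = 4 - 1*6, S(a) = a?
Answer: -3762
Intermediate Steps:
F = -2 (F = 4 - 6 = -2)
t = -20 (t = 1*(-20) = -20)
(((-1*(-5) + F)*(6 - 3))*1)*(t - 398) = (((-1*(-5) - 2)*(6 - 3))*1)*(-20 - 398) = (((5 - 2)*3)*1)*(-418) = ((3*3)*1)*(-418) = (9*1)*(-418) = 9*(-418) = -3762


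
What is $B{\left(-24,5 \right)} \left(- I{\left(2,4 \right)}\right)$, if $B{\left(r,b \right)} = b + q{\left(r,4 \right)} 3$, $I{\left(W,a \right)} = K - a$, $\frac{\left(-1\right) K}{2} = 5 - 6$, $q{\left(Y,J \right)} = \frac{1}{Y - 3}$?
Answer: $\frac{88}{9} \approx 9.7778$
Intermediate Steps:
$q{\left(Y,J \right)} = \frac{1}{-3 + Y}$
$K = 2$ ($K = - 2 \left(5 - 6\right) = \left(-2\right) \left(-1\right) = 2$)
$I{\left(W,a \right)} = 2 - a$
$B{\left(r,b \right)} = b + \frac{3}{-3 + r}$ ($B{\left(r,b \right)} = b + \frac{1}{-3 + r} 3 = b + \frac{3}{-3 + r}$)
$B{\left(-24,5 \right)} \left(- I{\left(2,4 \right)}\right) = \frac{3 + 5 \left(-3 - 24\right)}{-3 - 24} \left(- (2 - 4)\right) = \frac{3 + 5 \left(-27\right)}{-27} \left(- (2 - 4)\right) = - \frac{3 - 135}{27} \left(\left(-1\right) \left(-2\right)\right) = \left(- \frac{1}{27}\right) \left(-132\right) 2 = \frac{44}{9} \cdot 2 = \frac{88}{9}$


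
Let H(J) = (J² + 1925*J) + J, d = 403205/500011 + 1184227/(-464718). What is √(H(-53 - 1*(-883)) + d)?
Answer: √123507997728547331173043859234/232364111898 ≈ 1512.4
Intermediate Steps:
d = -404749905307/232364111898 (d = 403205*(1/500011) + 1184227*(-1/464718) = 403205/500011 - 1184227/464718 = -404749905307/232364111898 ≈ -1.7419)
H(J) = J² + 1926*J
√(H(-53 - 1*(-883)) + d) = √((-53 - 1*(-883))*(1926 + (-53 - 1*(-883))) - 404749905307/232364111898) = √((-53 + 883)*(1926 + (-53 + 883)) - 404749905307/232364111898) = √(830*(1926 + 830) - 404749905307/232364111898) = √(830*2756 - 404749905307/232364111898) = √(2287480 - 404749905307/232364111898) = √(531527853934531733/232364111898) = √123507997728547331173043859234/232364111898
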